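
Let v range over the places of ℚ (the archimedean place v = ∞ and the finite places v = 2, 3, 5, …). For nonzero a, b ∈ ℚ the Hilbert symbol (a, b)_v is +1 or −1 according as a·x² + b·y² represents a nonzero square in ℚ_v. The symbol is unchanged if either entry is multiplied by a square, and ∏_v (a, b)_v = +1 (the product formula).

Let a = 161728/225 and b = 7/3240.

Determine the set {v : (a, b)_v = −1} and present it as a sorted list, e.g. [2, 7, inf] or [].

[2, 5]

(a, b) ≡ (7, 70) mod (ℚ^×)²; places V = {2, 3, 5, 7, 19, ∞}.
(a,b)_2: α=6, β=-3; u≡7, v≡3 (mod 8); ε(u)ε(v)=1·1, αω(v)=6·1, βω(u)=-3·0; sum ≡ 1  ⇒  -1.
(a,b)_3: α=-2, u≡1; β=-4, v≡1 (mod 3); (1|3)=+1, (1|3)=+1; sign (−1)^0·+1^-4·+1^-2 = +1.
(a,b)_∞: sgn(7)=+, sgn(70)=+, so +1.
(a,b)_7: α=1, u≡4; β=1, v≡6 (mod 7); (4|7)=+1, (6|7)=-1; sign (−1)^1·+1^1·-1^1 = +1.
(a,b)_19: α=2, u≡9; β=0, v≡14 (mod 19); (9|19)=+1, (14|19)=-1; sign (−1)^0·+1^0·-1^2 = +1.
(a,b)_5: α=-2, u≡2; β=-1, v≡4 (mod 5); (2|5)=-1, (4|5)=+1; sign (−1)^0·-1^-1·+1^-2 = -1.
Ram(7, 70) = {2, 5}; no ℚ_2-point on the conic.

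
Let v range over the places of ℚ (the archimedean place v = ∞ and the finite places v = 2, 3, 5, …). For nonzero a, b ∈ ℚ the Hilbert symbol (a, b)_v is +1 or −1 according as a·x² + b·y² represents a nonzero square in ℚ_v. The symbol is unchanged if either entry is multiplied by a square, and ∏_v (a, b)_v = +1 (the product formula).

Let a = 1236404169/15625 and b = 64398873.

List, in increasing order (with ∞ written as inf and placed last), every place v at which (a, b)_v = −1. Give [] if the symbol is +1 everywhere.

[11, 23]

Mod squares: a ≡ 90321, b ≡ 121737. Check v ∈ {∞, 2, 3, 5, 7, 11, 13, 17, 23, 31}.
v=17: a=17^1·(≡1), b=17^1·(≡8) mod 17; (1|17)=+1, (8|17)=+1; (−1)^{1·1·8}·(+1)^1·(+1)^1 = +1.
v=23: a=23^1·(≡20), b=23^2·(≡21) mod 23; (20|23)=-1, (21|23)=-1; (−1)^{1·2·11}·(-1)^2·(-1)^1 = -1.
v=13: a=13^2·(≡9), b=13^0·(≡6) mod 13; (9|13)=+1, (6|13)=-1; (−1)^{2·0·6}·(+1)^0·(-1)^2 = +1.
v=∞: 90321 > 0 and 121737 > 0  ⇒  (a,b)_∞ = +1.
v=2: v_2(a)=0, v_2(b)=0; units ≡ 1, 1 (mod 8); ε·ε+αω+βω = 0·0+0·0+0·0 ≡ 0  ⇒  (a,b)_2 = +1.
v=7: a=7^1·(≡1), b=7^1·(≡5) mod 7; (1|7)=+1, (5|7)=-1; (−1)^{1·1·3}·(+1)^1·(-1)^1 = +1.
v=5: a=5^-6·(≡4), b=5^0·(≡3) mod 5; (4|5)=+1, (3|5)=-1; (−1)^{-6·0·2}·(+1)^0·(-1)^-6 = +1.
v=31: a=31^0·(≡14), b=31^1·(≡11) mod 31; (14|31)=+1, (11|31)=-1; (−1)^{0·1·15}·(+1)^1·(-1)^0 = +1.
v=11: a=11^1·(≡5), b=11^1·(≡1) mod 11; (5|11)=+1, (1|11)=+1; (−1)^{1·1·5}·(+1)^1·(+1)^1 = -1.
v=3: a=3^5·(≡2), b=3^1·(≡1) mod 3; (2|3)=-1, (1|3)=+1; (−1)^{5·1·1}·(-1)^1·(+1)^5 = +1.
|Ram(90321, 121737)| = 2, even; anisotropic at {11, 23}.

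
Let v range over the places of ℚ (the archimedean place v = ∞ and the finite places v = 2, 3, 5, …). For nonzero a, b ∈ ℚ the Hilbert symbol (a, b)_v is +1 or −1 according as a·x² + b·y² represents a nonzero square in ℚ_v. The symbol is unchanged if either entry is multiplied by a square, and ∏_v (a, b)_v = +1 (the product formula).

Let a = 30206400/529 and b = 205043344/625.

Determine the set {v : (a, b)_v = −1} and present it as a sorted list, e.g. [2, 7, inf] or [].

Mod squares: a ≡ 18879, b ≡ 9361. Check v ∈ {∞, 2, 3, 5, 7, 11, 23, 29, 31, 37}.
v=2: v_2(a)=6, v_2(b)=4; units ≡ 7, 1 (mod 8); ε·ε+αω+βω = 1·0+6·0+4·0 ≡ 0  ⇒  (a,b)_2 = +1.
v=11: a=11^0·(≡4), b=11^1·(≡5) mod 11; (4|11)=+1, (5|11)=+1; (−1)^{0·1·5}·(+1)^1·(+1)^0 = +1.
v=5: a=5^2·(≡4), b=5^-4·(≡4) mod 5; (4|5)=+1, (4|5)=+1; (−1)^{2·-4·2}·(+1)^-4·(+1)^2 = +1.
v=∞: 18879 > 0 and 9361 > 0  ⇒  (a,b)_∞ = +1.
v=37: a=37^0·(≡4), b=37^3·(≡24) mod 37; (4|37)=+1, (24|37)=-1; (−1)^{0·3·18}·(+1)^3·(-1)^0 = +1.
v=31: a=31^1·(≡4), b=31^0·(≡15) mod 31; (4|31)=+1, (15|31)=-1; (−1)^{1·0·15}·(+1)^0·(-1)^1 = -1.
v=7: a=7^1·(≡2), b=7^0·(≡1) mod 7; (2|7)=+1, (1|7)=+1; (−1)^{1·0·3}·(+1)^0·(+1)^1 = +1.
v=23: a=23^-2·(≡17), b=23^1·(≡9) mod 23; (17|23)=-1, (9|23)=+1; (−1)^{-2·1·11}·(-1)^1·(+1)^-2 = -1.
v=29: a=29^1·(≡1), b=29^0·(≡22) mod 29; (1|29)=+1, (22|29)=+1; (−1)^{1·0·14}·(+1)^0·(+1)^1 = +1.
v=3: a=3^1·(≡2), b=3^0·(≡1) mod 3; (2|3)=-1, (1|3)=+1; (−1)^{1·0·1}·(-1)^0·(+1)^1 = +1.
Ram(18879, 9361) = {23, 31}; no ℚ_23-point on the conic.

[23, 31]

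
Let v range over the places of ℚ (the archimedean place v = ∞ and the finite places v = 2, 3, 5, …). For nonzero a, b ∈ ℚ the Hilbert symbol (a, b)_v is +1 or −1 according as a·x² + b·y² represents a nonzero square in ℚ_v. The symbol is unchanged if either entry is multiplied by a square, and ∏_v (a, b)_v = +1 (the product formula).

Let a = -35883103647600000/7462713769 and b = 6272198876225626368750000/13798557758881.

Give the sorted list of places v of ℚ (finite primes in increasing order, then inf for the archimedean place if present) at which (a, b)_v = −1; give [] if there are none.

[2, 11, 17, 23]

Mod squares: a ≡ -3910, b ≡ 11. Check v ∈ {∞, 2, 3, 5, 7, 11, 17, 23, 41, 43}.
v=17: a=17^3·(≡9), b=17^6·(≡10) mod 17; (9|17)=+1, (10|17)=-1; (−1)^{3·6·8}·(+1)^6·(-1)^3 = -1.
v=11: a=11^2·(≡6), b=11^3·(≡9) mod 11; (6|11)=-1, (9|11)=+1; (−1)^{2·3·5}·(-1)^3·(+1)^2 = -1.
v=43: a=43^-2·(≡27), b=43^-4·(≡4) mod 43; (27|43)=-1, (4|43)=+1; (−1)^{-2·-4·21}·(-1)^-4·(+1)^-2 = +1.
v=∞: -3910 < 0 and 11 > 0  ⇒  (a,b)_∞ = +1.
v=2: v_2(a)=7, v_2(b)=4; units ≡ 5, 3 (mod 8); ε·ε+αω+βω = 0·1+7·1+4·1 ≡ 1  ⇒  (a,b)_2 = -1.
v=5: a=5^5·(≡2), b=5^8·(≡4) mod 5; (2|5)=-1, (4|5)=+1; (−1)^{5·8·2}·(-1)^8·(+1)^5 = +1.
v=23: a=23^1·(≡14), b=23^2·(≡19) mod 23; (14|23)=-1, (19|23)=-1; (−1)^{1·2·11}·(-1)^2·(-1)^1 = -1.
v=7: a=7^-4·(≡6), b=7^-4·(≡2) mod 7; (6|7)=-1, (2|7)=+1; (−1)^{-4·-4·3}·(-1)^-4·(+1)^-4 = +1.
v=41: a=41^-2·(≡27), b=41^-2·(≡19) mod 41; (27|41)=-1, (19|41)=-1; (−1)^{-2·-2·20}·(-1)^-2·(-1)^-2 = +1.
v=3: a=3^8·(≡2), b=3^10·(≡2) mod 3; (2|3)=-1, (2|3)=-1; (−1)^{8·10·1}·(-1)^10·(-1)^8 = +1.
Ram(-3910, 11) = {2, 11, 17, 23}; no ℚ_2-point on the conic.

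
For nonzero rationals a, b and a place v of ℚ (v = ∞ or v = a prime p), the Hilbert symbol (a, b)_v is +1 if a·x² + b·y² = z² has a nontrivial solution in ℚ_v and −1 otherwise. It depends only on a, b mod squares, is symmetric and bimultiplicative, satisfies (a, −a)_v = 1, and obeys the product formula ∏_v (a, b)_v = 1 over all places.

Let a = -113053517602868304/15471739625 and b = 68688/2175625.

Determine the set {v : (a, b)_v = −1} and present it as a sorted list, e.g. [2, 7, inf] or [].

(a, b) ≡ (-4637765, 53) mod (ℚ^×)²; places V = {2, 3, 5, 7, 11, 31, 37, 43, 53, 59, ∞}.
(a,b)_3: α=6, u≡1; β=4, v≡2 (mod 3); (1|3)=+1, (2|3)=-1; sign (−1)^0·+1^4·-1^6 = +1.
(a,b)_2: α=4, β=4; u≡3, v≡5 (mod 8); ε(u)ε(v)=1·0, αω(v)=4·1, βω(u)=4·1; sum ≡ 0  ⇒  +1.
(a,b)_∞: sgn(-4637765)=−, sgn(53)=+, so +1.
(a,b)_11: α=1, u≡9; β=0, v≡4 (mod 11); (9|11)=+1, (4|11)=+1; sign (−1)^0·+1^0·+1^1 = +1.
(a,b)_43: α=1, u≡27; β=0, v≡23 (mod 43); (27|43)=-1, (23|43)=+1; sign (−1)^0·-1^0·+1^1 = +1.
(a,b)_7: α=2, u≡2; β=0, v≡1 (mod 7); (2|7)=+1, (1|7)=+1; sign (−1)^0·+1^0·+1^2 = +1.
(a,b)_53: α=5, u≡12; β=1, v≡16 (mod 53); (12|53)=-1, (16|53)=+1; sign (−1)^0·-1^1·+1^5 = -1.
(a,b)_59: α=-2, u≡7; β=-2, v≡29 (mod 59); (7|59)=+1, (29|59)=+1; sign (−1)^0·+1^-2·+1^-2 = +1.
(a,b)_31: α=-2, u≡27; β=0, v≡26 (mod 31); (27|31)=-1, (26|31)=-1; sign (−1)^0·-1^0·-1^-2 = +1.
(a,b)_37: α=-1, u≡3; β=0, v≡11 (mod 37); (3|37)=+1, (11|37)=+1; sign (−1)^0·+1^0·+1^-1 = +1.
(a,b)_5: α=-3, u≡3; β=-4, v≡3 (mod 5); (3|5)=-1, (3|5)=-1; sign (−1)^0·-1^-4·-1^-3 = -1.
(-4637765, 53 / ℚ) ramifies at {5, 53}: a division algebra.

[5, 53]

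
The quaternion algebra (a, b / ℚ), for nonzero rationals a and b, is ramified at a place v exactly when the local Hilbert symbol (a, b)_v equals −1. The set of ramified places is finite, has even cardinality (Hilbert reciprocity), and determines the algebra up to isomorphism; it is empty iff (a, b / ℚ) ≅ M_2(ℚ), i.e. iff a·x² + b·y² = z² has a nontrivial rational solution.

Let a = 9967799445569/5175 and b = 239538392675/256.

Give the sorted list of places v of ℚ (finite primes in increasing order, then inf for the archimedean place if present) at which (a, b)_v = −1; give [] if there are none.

Mod squares: a ≡ 392863, b ≡ 13547. Check v ∈ {∞, 2, 3, 5, 7, 17, 19, 23, 29, 31}.
v=17: a=17^2·(≡6), b=17^0·(≡13) mod 17; (6|17)=-1, (13|17)=+1; (−1)^{2·0·8}·(-1)^0·(+1)^2 = +1.
v=29: a=29^3·(≡22), b=29^4·(≡9) mod 29; (22|29)=+1, (9|29)=+1; (−1)^{3·4·14}·(+1)^4·(+1)^3 = +1.
v=7: a=7^4·(≡1), b=7^0·(≡2) mod 7; (1|7)=+1, (2|7)=+1; (−1)^{4·0·3}·(+1)^0·(+1)^4 = +1.
v=23: a=23^-1·(≡14), b=23^1·(≡21) mod 23; (14|23)=-1, (21|23)=-1; (−1)^{-1·1·11}·(-1)^1·(-1)^-1 = -1.
v=∞: 392863 > 0 and 13547 > 0  ⇒  (a,b)_∞ = +1.
v=31: a=31^1·(≡7), b=31^1·(≡26) mod 31; (7|31)=+1, (26|31)=-1; (−1)^{1·1·15}·(+1)^1·(-1)^1 = +1.
v=3: a=3^-2·(≡1), b=3^0·(≡2) mod 3; (1|3)=+1, (2|3)=-1; (−1)^{-2·0·1}·(+1)^0·(-1)^-2 = +1.
v=2: v_2(a)=0, v_2(b)=-8; units ≡ 7, 3 (mod 8); ε·ε+αω+βω = 1·1+0·1+-8·0 ≡ 1  ⇒  (a,b)_2 = -1.
v=5: a=5^-2·(≡2), b=5^2·(≡2) mod 5; (2|5)=-1, (2|5)=-1; (−1)^{-2·2·2}·(-1)^2·(-1)^-2 = +1.
v=19: a=19^1·(≡6), b=19^1·(≡2) mod 19; (6|19)=+1, (2|19)=-1; (−1)^{1·1·9}·(+1)^1·(-1)^1 = +1.
|Ram(392863, 13547)| = 2, even; anisotropic at {2, 23}.

[2, 23]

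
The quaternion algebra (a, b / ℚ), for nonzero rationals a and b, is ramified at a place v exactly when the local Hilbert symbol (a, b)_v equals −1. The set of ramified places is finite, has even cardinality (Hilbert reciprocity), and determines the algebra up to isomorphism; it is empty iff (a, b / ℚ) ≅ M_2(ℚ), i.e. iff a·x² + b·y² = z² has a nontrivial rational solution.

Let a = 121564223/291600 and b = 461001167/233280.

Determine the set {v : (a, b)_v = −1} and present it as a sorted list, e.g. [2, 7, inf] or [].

Mod squares: a ≡ 23, b ≡ 115. Check v ∈ {∞, 2, 3, 5, 11, 19, 23, 37}.
v=11: a=11^4·(≡9), b=11^4·(≡9) mod 11; (9|11)=+1, (9|11)=+1; (−1)^{4·4·5}·(+1)^4·(+1)^4 = +1.
v=5: a=5^-2·(≡2), b=5^-1·(≡2) mod 5; (2|5)=-1, (2|5)=-1; (−1)^{-2·-1·2}·(-1)^-1·(-1)^-2 = -1.
v=19: a=19^2·(≡9), b=19^0·(≡16) mod 19; (9|19)=+1, (16|19)=+1; (−1)^{2·0·9}·(+1)^0·(+1)^2 = +1.
v=3: a=3^-6·(≡2), b=3^-6·(≡1) mod 3; (2|3)=-1, (1|3)=+1; (−1)^{-6·-6·1}·(-1)^-6·(+1)^-6 = +1.
v=23: a=23^1·(≡4), b=23^1·(≡21) mod 23; (4|23)=+1, (21|23)=-1; (−1)^{1·1·11}·(+1)^1·(-1)^1 = +1.
v=∞: 23 > 0 and 115 > 0  ⇒  (a,b)_∞ = +1.
v=2: v_2(a)=-4, v_2(b)=-6; units ≡ 7, 3 (mod 8); ε·ε+αω+βω = 1·1+-4·1+-6·0 ≡ 1  ⇒  (a,b)_2 = -1.
v=37: a=37^0·(≡19), b=37^2·(≡21) mod 37; (19|37)=-1, (21|37)=+1; (−1)^{0·2·18}·(-1)^2·(+1)^0 = +1.
Ram(23, 115) = {2, 5}; no ℚ_2-point on the conic.

[2, 5]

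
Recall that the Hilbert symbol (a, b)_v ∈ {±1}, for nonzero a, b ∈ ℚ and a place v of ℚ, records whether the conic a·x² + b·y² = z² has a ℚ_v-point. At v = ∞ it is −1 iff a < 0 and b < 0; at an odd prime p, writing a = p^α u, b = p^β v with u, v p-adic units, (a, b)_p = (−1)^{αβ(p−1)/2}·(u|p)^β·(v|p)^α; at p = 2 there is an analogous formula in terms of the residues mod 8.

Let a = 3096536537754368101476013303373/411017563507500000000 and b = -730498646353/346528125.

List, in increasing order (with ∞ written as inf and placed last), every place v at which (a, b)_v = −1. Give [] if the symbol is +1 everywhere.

(a, b) ≡ (143871, -13685) mod (ℚ^×)²; places V = {2, 3, 5, 7, 11, 13, 17, 19, 23, 31, 37, ∞}.
(a,b)_19: α=-2, u≡13; β=0, v≡15 (mod 19); (13|19)=-1, (15|19)=-1; sign (−1)^0·-1^0·-1^-2 = +1.
(a,b)_31: α=9, u≡29; β=4, v≡23 (mod 31); (29|31)=-1, (23|31)=-1; sign (−1)^0·-1^4·-1^9 = -1.
(a,b)_∞: sgn(143871)=+, sgn(-13685)=−, so +1.
(a,b)_13: α=1, u≡12; β=0, v≡12 (mod 13); (12|13)=+1, (12|13)=+1; sign (−1)^0·+1^0·+1^1 = +1.
(a,b)_3: α=-5, u≡2; β=-4, v≡1 (mod 3); (2|3)=-1, (1|3)=+1; sign (−1)^0·-1^-4·+1^-5 = +1.
(a,b)_7: α=3, u≡2; β=1, v≡6 (mod 7); (2|7)=+1, (6|7)=-1; sign (−1)^1·+1^1·-1^3 = +1.
(a,b)_5: α=-10, u≡1; β=-5, v≡3 (mod 5); (1|5)=+1, (3|5)=-1; sign (−1)^0·+1^-5·-1^-10 = +1.
(a,b)_23: α=2, u≡3; β=1, v≡16 (mod 23); (3|23)=+1, (16|23)=+1; sign (−1)^0·+1^1·+1^2 = +1.
(a,b)_37: α=-4, u≡14; β=-2, v≡13 (mod 37); (14|37)=-1, (13|37)=-1; sign (−1)^0·-1^-2·-1^-4 = +1.
(a,b)_17: α=7, u≡7; β=3, v≡11 (mod 17); (7|17)=-1, (11|17)=-1; sign (−1)^0·-1^3·-1^7 = +1.
(a,b)_11: α=2, u≡7; β=0, v≡7 (mod 11); (7|11)=-1, (7|11)=-1; sign (−1)^0·-1^0·-1^2 = +1.
(a,b)_2: α=-8, β=0; u≡7, v≡3 (mod 8); ε(u)ε(v)=1·1, αω(v)=-8·1, βω(u)=0·0; sum ≡ 1  ⇒  -1.
(143871, -13685 / ℚ) ramifies at {2, 31}: a division algebra.

[2, 31]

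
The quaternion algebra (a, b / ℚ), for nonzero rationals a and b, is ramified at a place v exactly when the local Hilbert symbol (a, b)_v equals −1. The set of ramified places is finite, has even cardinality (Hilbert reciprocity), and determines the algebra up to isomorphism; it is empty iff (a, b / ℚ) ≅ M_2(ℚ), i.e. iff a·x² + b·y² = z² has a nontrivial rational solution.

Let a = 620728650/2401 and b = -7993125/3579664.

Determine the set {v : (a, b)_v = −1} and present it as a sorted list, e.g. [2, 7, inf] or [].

[2, 37]

Mod squares: a ≡ 9546, b ≡ -29. Check v ∈ {∞, 2, 3, 5, 7, 11, 17, 29, 37, 43}.
v=43: a=43^1·(≡34), b=43^-2·(≡16) mod 43; (34|43)=-1, (16|43)=+1; (−1)^{1·-2·21}·(-1)^-2·(+1)^1 = +1.
v=3: a=3^3·(≡2), b=3^2·(≡1) mod 3; (2|3)=-1, (1|3)=+1; (−1)^{3·2·1}·(-1)^2·(+1)^3 = +1.
v=29: a=29^0·(≡28), b=29^1·(≡1) mod 29; (28|29)=+1, (1|29)=+1; (−1)^{0·1·14}·(+1)^1·(+1)^0 = +1.
v=5: a=5^2·(≡1), b=5^4·(≡4) mod 5; (1|5)=+1, (4|5)=+1; (−1)^{2·4·2}·(+1)^4·(+1)^2 = +1.
v=11: a=11^0·(≡1), b=11^-2·(≡5) mod 11; (1|11)=+1, (5|11)=+1; (−1)^{0·-2·5}·(+1)^-2·(+1)^0 = +1.
v=∞: 9546 > 0 and -29 < 0  ⇒  (a,b)_∞ = +1.
v=17: a=17^2·(≡9), b=17^0·(≡11) mod 17; (9|17)=+1, (11|17)=-1; (−1)^{2·0·8}·(+1)^0·(-1)^2 = +1.
v=37: a=37^1·(≡4), b=37^0·(≡29) mod 37; (4|37)=+1, (29|37)=-1; (−1)^{1·0·18}·(+1)^0·(-1)^1 = -1.
v=7: a=7^-4·(≡3), b=7^2·(≡6) mod 7; (3|7)=-1, (6|7)=-1; (−1)^{-4·2·3}·(-1)^2·(-1)^-4 = +1.
v=2: v_2(a)=1, v_2(b)=-4; units ≡ 5, 3 (mod 8); ε·ε+αω+βω = 0·1+1·1+-4·1 ≡ 1  ⇒  (a,b)_2 = -1.
(9546, -29 / ℚ) ramifies at {2, 37}: a division algebra.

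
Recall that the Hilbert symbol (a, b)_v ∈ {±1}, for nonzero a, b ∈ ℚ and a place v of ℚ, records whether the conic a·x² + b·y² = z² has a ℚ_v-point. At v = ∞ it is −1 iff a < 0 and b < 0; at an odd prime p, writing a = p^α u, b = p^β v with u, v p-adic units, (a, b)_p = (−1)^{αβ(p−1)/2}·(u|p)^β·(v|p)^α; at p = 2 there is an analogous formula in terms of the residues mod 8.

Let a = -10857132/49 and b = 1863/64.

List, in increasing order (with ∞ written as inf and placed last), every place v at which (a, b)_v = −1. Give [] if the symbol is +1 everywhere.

[3, 37]

Mod squares: a ≡ -301587, b ≡ 23. Check v ∈ {∞, 2, 3, 7, 11, 13, 19, 23, 37}.
v=37: a=37^1·(≡4), b=37^0·(≡32) mod 37; (4|37)=+1, (32|37)=-1; (−1)^{1·0·18}·(+1)^0·(-1)^1 = -1.
v=∞: -301587 < 0 and 23 > 0  ⇒  (a,b)_∞ = +1.
v=11: a=11^1·(≡8), b=11^0·(≡9) mod 11; (8|11)=-1, (9|11)=+1; (−1)^{1·0·5}·(-1)^0·(+1)^1 = +1.
v=3: a=3^3·(≡1), b=3^4·(≡2) mod 3; (1|3)=+1, (2|3)=-1; (−1)^{3·4·1}·(+1)^4·(-1)^3 = -1.
v=23: a=23^0·(≡6), b=23^1·(≡16) mod 23; (6|23)=+1, (16|23)=+1; (−1)^{0·1·11}·(+1)^1·(+1)^0 = +1.
v=19: a=19^1·(≡17), b=19^0·(≡11) mod 19; (17|19)=+1, (11|19)=+1; (−1)^{1·0·9}·(+1)^0·(+1)^1 = +1.
v=7: a=7^-2·(≡1), b=7^0·(≡1) mod 7; (1|7)=+1, (1|7)=+1; (−1)^{-2·0·3}·(+1)^0·(+1)^-2 = +1.
v=13: a=13^1·(≡6), b=13^0·(≡9) mod 13; (6|13)=-1, (9|13)=+1; (−1)^{1·0·6}·(-1)^0·(+1)^1 = +1.
v=2: v_2(a)=2, v_2(b)=-6; units ≡ 5, 7 (mod 8); ε·ε+αω+βω = 0·1+2·0+-6·1 ≡ 0  ⇒  (a,b)_2 = +1.
Ram(-301587, 23) = {3, 37}; no ℚ_3-point on the conic.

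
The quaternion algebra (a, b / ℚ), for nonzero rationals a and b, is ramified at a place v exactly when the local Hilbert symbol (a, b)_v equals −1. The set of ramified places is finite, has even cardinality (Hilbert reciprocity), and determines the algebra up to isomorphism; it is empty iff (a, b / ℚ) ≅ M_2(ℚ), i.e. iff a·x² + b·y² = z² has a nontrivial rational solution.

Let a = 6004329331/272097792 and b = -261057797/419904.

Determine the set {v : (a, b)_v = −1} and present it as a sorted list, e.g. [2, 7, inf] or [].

[11, 13, 17, 29]

(a, b) ≡ (22700678, -493493) mod (ℚ^×)²; places V = {2, 3, 7, 11, 13, 17, 23, 29, ∞}.
(a,b)_3: α=-12, u≡2; β=-8, v≡1 (mod 3); (2|3)=-1, (1|3)=+1; sign (−1)^0·-1^-8·+1^-12 = +1.
(a,b)_13: α=1, u≡5; β=1, v≡1 (mod 13); (5|13)=-1, (1|13)=+1; sign (−1)^0·-1^1·+1^1 = -1.
(a,b)_7: α=1, u≡2; β=1, v≡3 (mod 7); (2|7)=+1, (3|7)=-1; sign (−1)^1·+1^1·-1^1 = +1.
(a,b)_∞: sgn(22700678)=+, sgn(-493493)=−, so +1.
(a,b)_17: α=1, u≡15; β=1, v≡12 (mod 17); (15|17)=+1, (12|17)=-1; sign (−1)^0·+1^1·-1^1 = -1.
(a,b)_29: α=1, u≡18; β=1, v≡1 (mod 29); (18|29)=-1, (1|29)=+1; sign (−1)^0·-1^1·+1^1 = -1.
(a,b)_2: α=-9, β=-6; u≡3, v≡3 (mod 8); ε(u)ε(v)=1·1, αω(v)=-9·1, βω(u)=-6·1; sum ≡ 0  ⇒  +1.
(a,b)_11: α=1, u≡6; β=1, v≡6 (mod 11); (6|11)=-1, (6|11)=-1; sign (−1)^1·-1^1·-1^1 = -1.
(a,b)_23: α=3, u≡22; β=2, v≡4 (mod 23); (22|23)=-1, (4|23)=+1; sign (−1)^0·-1^2·+1^3 = +1.
(22700678, -493493 / ℚ) ramifies at {11, 13, 17, 29}: a division algebra.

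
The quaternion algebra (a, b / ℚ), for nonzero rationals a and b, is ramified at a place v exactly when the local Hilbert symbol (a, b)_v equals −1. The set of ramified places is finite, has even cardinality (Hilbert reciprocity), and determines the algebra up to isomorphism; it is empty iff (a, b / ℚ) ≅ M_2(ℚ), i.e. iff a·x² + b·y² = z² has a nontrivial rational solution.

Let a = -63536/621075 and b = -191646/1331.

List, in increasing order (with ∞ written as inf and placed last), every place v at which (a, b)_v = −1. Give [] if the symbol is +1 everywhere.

Mod squares: a ≡ -33, b ≡ -154. Check v ∈ {∞, 2, 3, 5, 7, 11, 13, 19}.
v=7: a=7^-2·(≡2), b=7^1·(≡6) mod 7; (2|7)=+1, (6|7)=-1; (−1)^{-2·1·3}·(+1)^1·(-1)^-2 = +1.
v=11: a=11^1·(≡8), b=11^-3·(≡7) mod 11; (8|11)=-1, (7|11)=-1; (−1)^{1·-3·5}·(-1)^-3·(-1)^1 = -1.
v=5: a=5^-2·(≡3), b=5^0·(≡4) mod 5; (3|5)=-1, (4|5)=+1; (−1)^{-2·0·2}·(-1)^0·(+1)^-2 = +1.
v=13: a=13^-2·(≡11), b=13^2·(≡2) mod 13; (11|13)=-1, (2|13)=-1; (−1)^{-2·2·6}·(-1)^2·(-1)^-2 = +1.
v=3: a=3^-1·(≡1), b=3^4·(≡2) mod 3; (1|3)=+1, (2|3)=-1; (−1)^{-1·4·1}·(+1)^4·(-1)^-1 = -1.
v=2: v_2(a)=4, v_2(b)=1; units ≡ 7, 3 (mod 8); ε·ε+αω+βω = 1·1+4·1+1·0 ≡ 1  ⇒  (a,b)_2 = -1.
v=19: a=19^2·(≡11), b=19^0·(≡7) mod 19; (11|19)=+1, (7|19)=+1; (−1)^{2·0·9}·(+1)^0·(+1)^2 = +1.
v=∞: -33 < 0 and -154 < 0  ⇒  (a,b)_∞ = -1.
|Ram(-33, -154)| = 4, even; anisotropic at {2, 3, 11, ∞}.

[2, 3, 11, inf]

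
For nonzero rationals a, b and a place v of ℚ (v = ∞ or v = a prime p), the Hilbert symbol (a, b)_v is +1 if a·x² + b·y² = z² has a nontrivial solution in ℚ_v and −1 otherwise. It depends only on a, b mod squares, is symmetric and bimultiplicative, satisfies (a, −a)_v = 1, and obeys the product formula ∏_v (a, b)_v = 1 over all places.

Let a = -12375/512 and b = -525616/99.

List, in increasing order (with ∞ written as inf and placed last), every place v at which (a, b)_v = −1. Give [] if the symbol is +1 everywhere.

(a, b) ≡ (-110, -1001) mod (ℚ^×)²; places V = {2, 3, 5, 7, 11, 13, 19, ∞}.
(a,b)_3: α=2, u≡1; β=-2, v≡1 (mod 3); (1|3)=+1, (1|3)=+1; sign (−1)^0·+1^-2·+1^2 = +1.
(a,b)_19: α=0, u≡6; β=2, v≡16 (mod 19); (6|19)=+1, (16|19)=+1; sign (−1)^0·+1^2·+1^0 = +1.
(a,b)_5: α=3, u≡3; β=0, v≡1 (mod 5); (3|5)=-1, (1|5)=+1; sign (−1)^0·-1^0·+1^3 = +1.
(a,b)_2: α=-9, β=4; u≡1, v≡7 (mod 8); ε(u)ε(v)=0·1, αω(v)=-9·0, βω(u)=4·0; sum ≡ 0  ⇒  +1.
(a,b)_11: α=1, u≡5; β=-1, v≡7 (mod 11); (5|11)=+1, (7|11)=-1; sign (−1)^1·+1^-1·-1^1 = +1.
(a,b)_∞: sgn(-110)=−, sgn(-1001)=−, so -1.
(a,b)_7: α=0, u≡1; β=1, v≡1 (mod 7); (1|7)=+1, (1|7)=+1; sign (−1)^0·+1^1·+1^0 = +1.
(a,b)_13: α=0, u≡8; β=1, v≡3 (mod 13); (8|13)=-1, (3|13)=+1; sign (−1)^0·-1^1·+1^0 = -1.
Ram(-110, -1001) = {13, ∞}; no ℚ_13-point on the conic.

[13, inf]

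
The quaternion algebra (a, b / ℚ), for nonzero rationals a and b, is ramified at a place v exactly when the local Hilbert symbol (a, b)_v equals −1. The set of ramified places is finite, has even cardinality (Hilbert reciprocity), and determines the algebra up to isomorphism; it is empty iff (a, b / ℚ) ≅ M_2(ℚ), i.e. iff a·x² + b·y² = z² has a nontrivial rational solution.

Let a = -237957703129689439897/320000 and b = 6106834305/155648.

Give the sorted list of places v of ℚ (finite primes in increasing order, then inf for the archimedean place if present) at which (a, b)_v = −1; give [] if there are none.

Mod squares: a ≡ -15314, b ≡ 1761110. Check v ∈ {∞, 2, 3, 5, 7, 11, 13, 19, 23, 31}.
v=7: a=7^2·(≡4), b=7^0·(≡4) mod 7; (4|7)=+1, (4|7)=+1; (−1)^{2·0·3}·(+1)^0·(+1)^2 = +1.
v=∞: -15314 < 0 and 1761110 > 0  ⇒  (a,b)_∞ = +1.
v=11: a=11^2·(≡9), b=11^4·(≡2) mod 11; (9|11)=+1, (2|11)=-1; (−1)^{2·4·5}·(+1)^4·(-1)^2 = +1.
v=23: a=23^2·(≡2), b=23^1·(≡4) mod 23; (2|23)=+1, (4|23)=+1; (−1)^{2·1·11}·(+1)^1·(+1)^2 = +1.
v=5: a=5^-4·(≡4), b=5^1·(≡2) mod 5; (4|5)=+1, (2|5)=-1; (−1)^{-4·1·2}·(+1)^1·(-1)^-4 = +1.
v=2: v_2(a)=-9, v_2(b)=-13; units ≡ 7, 3 (mod 8); ε·ε+αω+βω = 1·1+-9·1+-13·0 ≡ 0  ⇒  (a,b)_2 = +1.
v=13: a=13^5·(≡7), b=13^1·(≡10) mod 13; (7|13)=-1, (10|13)=+1; (−1)^{5·1·6}·(-1)^1·(+1)^5 = -1.
v=19: a=19^3·(≡17), b=19^-1·(≡18) mod 19; (17|19)=+1, (18|19)=-1; (−1)^{3·-1·9}·(+1)^-1·(-1)^3 = +1.
v=3: a=3^0·(≡1), b=3^2·(≡2) mod 3; (1|3)=+1, (2|3)=-1; (−1)^{0·2·1}·(+1)^2·(-1)^0 = +1.
v=31: a=31^3·(≡9), b=31^1·(≡28) mod 31; (9|31)=+1, (28|31)=+1; (−1)^{3·1·15}·(+1)^1·(+1)^3 = -1.
|Ram(-15314, 1761110)| = 2, even; anisotropic at {13, 31}.

[13, 31]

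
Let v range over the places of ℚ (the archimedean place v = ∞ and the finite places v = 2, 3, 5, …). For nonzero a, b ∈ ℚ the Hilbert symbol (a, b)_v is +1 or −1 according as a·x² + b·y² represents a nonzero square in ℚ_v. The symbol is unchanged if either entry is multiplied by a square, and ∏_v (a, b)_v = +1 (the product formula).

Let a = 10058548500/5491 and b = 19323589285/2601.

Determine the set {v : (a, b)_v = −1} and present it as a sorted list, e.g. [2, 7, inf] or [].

Mod squares: a ≡ 35815, b ≡ 19285. Check v ∈ {∞, 2, 3, 5, 7, 11, 13, 17, 19, 29}.
v=7: a=7^2·(≡3), b=7^3·(≡2) mod 7; (3|7)=-1, (2|7)=+1; (−1)^{2·3·3}·(-1)^3·(+1)^2 = -1.
v=2: v_2(a)=2, v_2(b)=0; units ≡ 7, 5 (mod 8); ε·ε+αω+βω = 1·0+2·1+0·0 ≡ 0  ⇒  (a,b)_2 = +1.
v=3: a=3^2·(≡1), b=3^-2·(≡1) mod 3; (1|3)=+1, (1|3)=+1; (−1)^{2·-2·1}·(+1)^-2·(+1)^2 = +1.
v=5: a=5^3·(≡3), b=5^1·(≡2) mod 5; (3|5)=-1, (2|5)=-1; (−1)^{3·1·2}·(-1)^1·(-1)^3 = +1.
v=13: a=13^1·(≡9), b=13^2·(≡6) mod 13; (9|13)=+1, (6|13)=-1; (−1)^{1·2·6}·(+1)^2·(-1)^1 = -1.
v=19: a=19^-1·(≡7), b=19^1·(≡8) mod 19; (7|19)=+1, (8|19)=-1; (−1)^{-1·1·9}·(+1)^1·(-1)^-1 = +1.
v=29: a=29^1·(≡12), b=29^1·(≡21) mod 29; (12|29)=-1, (21|29)=-1; (−1)^{1·1·14}·(-1)^1·(-1)^1 = +1.
v=11: a=11^2·(≡2), b=11^2·(≡8) mod 11; (2|11)=-1, (8|11)=-1; (−1)^{2·2·5}·(-1)^2·(-1)^2 = +1.
v=17: a=17^-2·(≡13), b=17^-2·(≡5) mod 17; (13|17)=+1, (5|17)=-1; (−1)^{-2·-2·8}·(+1)^-2·(-1)^-2 = +1.
v=∞: 35815 > 0 and 19285 > 0  ⇒  (a,b)_∞ = +1.
Ram(35815, 19285) = {7, 13}; no ℚ_7-point on the conic.

[7, 13]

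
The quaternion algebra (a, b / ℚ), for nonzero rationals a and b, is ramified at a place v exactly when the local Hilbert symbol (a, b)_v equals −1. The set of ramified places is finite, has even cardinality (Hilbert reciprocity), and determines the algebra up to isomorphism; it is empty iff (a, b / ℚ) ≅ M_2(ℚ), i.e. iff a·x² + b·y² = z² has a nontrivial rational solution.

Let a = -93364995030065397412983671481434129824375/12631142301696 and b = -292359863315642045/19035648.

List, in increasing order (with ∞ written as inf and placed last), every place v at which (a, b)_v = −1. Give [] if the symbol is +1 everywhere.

[2, 3, 17, 23, 41, inf]

(a, b) ≡ (-1258629, -338093790) mod (ℚ^×)²; places V = {2, 3, 5, 7, 11, 17, 19, 23, 29, 37, 41, ∞}.
(a,b)_11: α=0, u≡7; β=2, v≡2 (mod 11); (7|11)=-1, (2|11)=-1; sign (−1)^0·-1^2·-1^0 = +1.
(a,b)_17: α=-1, u≡13; β=-1, v≡3 (mod 17); (13|17)=+1, (3|17)=-1; sign (−1)^0·+1^-1·-1^-1 = -1.
(a,b)_2: α=-22, β=-9; u≡3, v≡1 (mod 8); ε(u)ε(v)=1·0, αω(v)=-22·0, βω(u)=-9·1; sum ≡ 1  ⇒  -1.
(a,b)_29: α=5, u≡17; β=2, v≡28 (mod 29); (17|29)=-1, (28|29)=+1; sign (−1)^0·-1^2·+1^5 = +1.
(a,b)_23: α=5, u≡10; β=1, v≡15 (mod 23); (10|23)=-1, (15|23)=-1; sign (−1)^1·-1^1·-1^5 = -1.
(a,b)_3: α=-11, u≡1; β=-7, v≡1 (mod 3); (1|3)=+1, (1|3)=+1; sign (−1)^1·+1^-7·+1^-11 = -1.
(a,b)_19: α=6, u≡5; β=3, v≡8 (mod 19); (5|19)=+1, (8|19)=-1; sign (−1)^0·+1^3·-1^6 = +1.
(a,b)_5: α=4, u≡1; β=1, v≡2 (mod 5); (1|5)=+1, (2|5)=-1; sign (−1)^0·+1^1·-1^4 = +1.
(a,b)_37: α=3, u≡32; β=1, v≡23 (mod 37); (32|37)=-1, (23|37)=-1; sign (−1)^0·-1^1·-1^3 = +1.
(a,b)_41: α=2, u≡24; β=1, v≡35 (mod 41); (24|41)=-1, (35|41)=-1; sign (−1)^0·-1^1·-1^2 = -1.
(a,b)_7: α=10, u≡3; β=4, v≡1 (mod 7); (3|7)=-1, (1|7)=+1; sign (−1)^0·-1^4·+1^10 = +1.
(a,b)_∞: sgn(-1258629)=−, sgn(-338093790)=−, so -1.
|Ram(-1258629, -338093790)| = 6, even; anisotropic at {2, 3, 17, 23, 41, ∞}.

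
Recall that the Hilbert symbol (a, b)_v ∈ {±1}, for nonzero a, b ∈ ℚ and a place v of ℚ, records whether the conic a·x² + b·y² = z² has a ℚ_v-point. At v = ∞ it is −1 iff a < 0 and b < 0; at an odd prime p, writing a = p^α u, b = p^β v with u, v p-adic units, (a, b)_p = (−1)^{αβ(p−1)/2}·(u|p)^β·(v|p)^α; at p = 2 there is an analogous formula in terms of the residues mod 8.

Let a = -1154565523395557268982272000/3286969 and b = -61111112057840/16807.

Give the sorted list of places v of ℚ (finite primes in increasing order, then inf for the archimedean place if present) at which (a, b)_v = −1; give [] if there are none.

Mod squares: a ≡ -45305, b ≡ -177905. Check v ∈ {∞, 2, 3, 5, 7, 11, 13, 17, 23, 37, 41}.
v=11: a=11^2·(≡9), b=11^0·(≡9) mod 11; (9|11)=+1, (9|11)=+1; (−1)^{2·0·5}·(+1)^0·(+1)^2 = +1.
v=3: a=3^2·(≡1), b=3^0·(≡1) mod 3; (1|3)=+1, (1|3)=+1; (−1)^{2·0·1}·(+1)^0·(+1)^2 = +1.
v=∞: -45305 < 0 and -177905 < 0  ⇒  (a,b)_∞ = -1.
v=41: a=41^5·(≡10), b=41^2·(≡14) mod 41; (10|41)=+1, (14|41)=-1; (−1)^{5·2·20}·(+1)^2·(-1)^5 = -1.
v=5: a=5^3·(≡1), b=5^1·(≡1) mod 5; (1|5)=+1, (1|5)=+1; (−1)^{3·1·2}·(+1)^1·(+1)^3 = +1.
v=23: a=23^4·(≡14), b=23^3·(≡12) mod 23; (14|23)=-1, (12|23)=+1; (−1)^{4·3·11}·(-1)^3·(+1)^4 = -1.
v=37: a=37^-2·(≡32), b=37^0·(≡25) mod 37; (32|37)=-1, (25|37)=+1; (−1)^{-2·0·18}·(-1)^0·(+1)^-2 = +1.
v=2: v_2(a)=12, v_2(b)=4; units ≡ 7, 7 (mod 8); ε·ε+αω+βω = 1·1+12·0+4·0 ≡ 1  ⇒  (a,b)_2 = -1.
v=13: a=13^1·(≡1), b=13^3·(≡10) mod 13; (1|13)=+1, (10|13)=+1; (−1)^{1·3·6}·(+1)^3·(+1)^1 = +1.
v=7: a=7^-4·(≡5), b=7^-5·(≡2) mod 7; (5|7)=-1, (2|7)=+1; (−1)^{-4·-5·3}·(-1)^-5·(+1)^-4 = -1.
v=17: a=17^3·(≡16), b=17^1·(≡12) mod 17; (16|17)=+1, (12|17)=-1; (−1)^{3·1·8}·(+1)^1·(-1)^3 = -1.
|Ram(-45305, -177905)| = 6, even; anisotropic at {2, 7, 17, 23, 41, ∞}.

[2, 7, 17, 23, 41, inf]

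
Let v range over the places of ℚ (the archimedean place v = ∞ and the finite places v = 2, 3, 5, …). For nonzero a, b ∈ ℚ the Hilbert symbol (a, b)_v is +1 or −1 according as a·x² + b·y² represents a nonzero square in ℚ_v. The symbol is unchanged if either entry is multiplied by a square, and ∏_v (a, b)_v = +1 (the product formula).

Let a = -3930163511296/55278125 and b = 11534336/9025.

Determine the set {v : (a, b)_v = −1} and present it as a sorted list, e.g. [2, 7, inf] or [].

[2, 11]

Mod squares: a ≡ -5, b ≡ 11. Check v ∈ {∞, 2, 5, 7, 11, 19}.
v=19: a=19^-2·(≡15), b=19^-2·(≡1) mod 19; (15|19)=-1, (1|19)=+1; (−1)^{-2·-2·9}·(-1)^-2·(+1)^-2 = +1.
v=∞: -5 < 0 and 11 > 0  ⇒  (a,b)_∞ = +1.
v=11: a=11^4·(≡8), b=11^1·(≡9) mod 11; (8|11)=-1, (9|11)=+1; (−1)^{4·1·5}·(-1)^1·(+1)^4 = -1.
v=2: v_2(a)=28, v_2(b)=20; units ≡ 3, 3 (mod 8); ε·ε+αω+βω = 1·1+28·1+20·1 ≡ 1  ⇒  (a,b)_2 = -1.
v=7: a=7^-2·(≡4), b=7^0·(≡1) mod 7; (4|7)=+1, (1|7)=+1; (−1)^{-2·0·3}·(+1)^0·(+1)^-2 = +1.
v=5: a=5^-5·(≡1), b=5^-2·(≡1) mod 5; (1|5)=+1, (1|5)=+1; (−1)^{-5·-2·2}·(+1)^-2·(+1)^-5 = +1.
|Ram(-5, 11)| = 2, even; anisotropic at {2, 11}.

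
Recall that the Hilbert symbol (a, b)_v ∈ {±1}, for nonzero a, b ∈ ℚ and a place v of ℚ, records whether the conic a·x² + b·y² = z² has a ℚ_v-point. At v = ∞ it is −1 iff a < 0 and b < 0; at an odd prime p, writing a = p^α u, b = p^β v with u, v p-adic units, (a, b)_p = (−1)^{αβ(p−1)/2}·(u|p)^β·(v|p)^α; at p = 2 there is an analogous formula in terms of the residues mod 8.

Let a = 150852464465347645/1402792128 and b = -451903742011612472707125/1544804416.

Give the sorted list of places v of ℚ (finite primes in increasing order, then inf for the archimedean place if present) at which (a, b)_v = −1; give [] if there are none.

[2, 3, 11, 13]

Mod squares: a ≡ 15015, b ≡ -1365. Check v ∈ {∞, 2, 3, 5, 7, 11, 13, 17, 19, 23, 37, 41, 47, 53, 59}.
v=53: a=53^-2·(≡42), b=53^0·(≡9) mod 53; (42|53)=+1, (9|53)=+1; (−1)^{-2·0·26}·(+1)^0·(+1)^-2 = +1.
v=11: a=11^3·(≡4), b=11^2·(≡2) mod 11; (4|11)=+1, (2|11)=-1; (−1)^{3·2·5}·(+1)^2·(-1)^3 = -1.
v=37: a=37^2·(≡21), b=37^0·(≡26) mod 37; (21|37)=+1, (26|37)=+1; (−1)^{2·0·18}·(+1)^0·(+1)^2 = +1.
v=13: a=13^1·(≡8), b=13^3·(≡1) mod 13; (8|13)=-1, (1|13)=+1; (−1)^{1·3·6}·(-1)^3·(+1)^1 = -1.
v=17: a=17^-2·(≡4), b=17^-6·(≡11) mod 17; (4|17)=+1, (11|17)=-1; (−1)^{-2·-6·8}·(+1)^-6·(-1)^-2 = +1.
v=19: a=19^0·(≡11), b=19^2·(≡2) mod 19; (11|19)=+1, (2|19)=-1; (−1)^{0·2·9}·(+1)^2·(-1)^0 = +1.
v=23: a=23^0·(≡11), b=23^2·(≡17) mod 23; (11|23)=-1, (17|23)=-1; (−1)^{0·2·11}·(-1)^2·(-1)^0 = +1.
v=∞: 15015 > 0 and -1365 < 0  ⇒  (a,b)_∞ = +1.
v=5: a=5^1·(≡3), b=5^3·(≡3) mod 5; (3|5)=-1, (3|5)=-1; (−1)^{1·3·2}·(-1)^3·(-1)^1 = +1.
v=2: v_2(a)=-6, v_2(b)=-6; units ≡ 7, 3 (mod 8); ε·ε+αω+βω = 1·1+-6·1+-6·0 ≡ 1  ⇒  (a,b)_2 = -1.
v=7: a=7^3·(≡6), b=7^3·(≡4) mod 7; (6|7)=-1, (4|7)=+1; (−1)^{3·3·3}·(-1)^3·(+1)^3 = +1.
v=41: a=41^2·(≡25), b=41^0·(≡15) mod 41; (25|41)=+1, (15|41)=-1; (−1)^{2·0·20}·(+1)^0·(-1)^2 = +1.
v=47: a=47^2·(≡43), b=47^2·(≡11) mod 47; (43|47)=-1, (11|47)=-1; (−1)^{2·2·23}·(-1)^2·(-1)^2 = +1.
v=3: a=3^-3·(≡1), b=3^3·(≡1) mod 3; (1|3)=+1, (1|3)=+1; (−1)^{-3·3·1}·(+1)^3·(+1)^-3 = -1.
v=59: a=59^0·(≡22), b=59^2·(≡12) mod 59; (22|59)=+1, (12|59)=+1; (−1)^{0·2·29}·(+1)^2·(+1)^0 = +1.
(15015, -1365 / ℚ) ramifies at {2, 3, 11, 13}: a division algebra.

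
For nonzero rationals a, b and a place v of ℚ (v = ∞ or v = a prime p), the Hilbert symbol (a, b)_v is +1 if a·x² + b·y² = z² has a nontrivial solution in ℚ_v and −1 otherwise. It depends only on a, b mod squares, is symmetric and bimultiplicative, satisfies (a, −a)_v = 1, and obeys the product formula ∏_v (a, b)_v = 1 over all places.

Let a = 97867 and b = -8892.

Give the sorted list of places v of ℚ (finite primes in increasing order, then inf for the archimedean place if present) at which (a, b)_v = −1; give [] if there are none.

[7, 11]

(a, b) ≡ (97867, -247) mod (ℚ^×)²; places V = {2, 3, 7, 11, 13, 19, 31, 41, ∞}.
(a,b)_7: α=1, u≡2; β=0, v≡5 (mod 7); (2|7)=+1, (5|7)=-1; sign (−1)^0·+1^0·-1^1 = -1.
(a,b)_3: α=0, u≡1; β=2, v≡2 (mod 3); (1|3)=+1, (2|3)=-1; sign (−1)^0·+1^2·-1^0 = +1.
(a,b)_11: α=1, u≡9; β=0, v≡7 (mod 11); (9|11)=+1, (7|11)=-1; sign (−1)^0·+1^0·-1^1 = -1.
(a,b)_13: α=0, u≡3; β=1, v≡5 (mod 13); (3|13)=+1, (5|13)=-1; sign (−1)^0·+1^1·-1^0 = +1.
(a,b)_31: α=1, u≡26; β=0, v≡5 (mod 31); (26|31)=-1, (5|31)=+1; sign (−1)^0·-1^0·+1^1 = +1.
(a,b)_2: α=0, β=2; u≡3, v≡1 (mod 8); ε(u)ε(v)=1·0, αω(v)=0·0, βω(u)=2·1; sum ≡ 0  ⇒  +1.
(a,b)_∞: sgn(97867)=+, sgn(-247)=−, so +1.
(a,b)_41: α=1, u≡9; β=0, v≡5 (mod 41); (9|41)=+1, (5|41)=+1; sign (−1)^0·+1^0·+1^1 = +1.
(a,b)_19: α=0, u≡17; β=1, v≡7 (mod 19); (17|19)=+1, (7|19)=+1; sign (−1)^0·+1^1·+1^0 = +1.
Ram(97867, -247) = {7, 11}; no ℚ_7-point on the conic.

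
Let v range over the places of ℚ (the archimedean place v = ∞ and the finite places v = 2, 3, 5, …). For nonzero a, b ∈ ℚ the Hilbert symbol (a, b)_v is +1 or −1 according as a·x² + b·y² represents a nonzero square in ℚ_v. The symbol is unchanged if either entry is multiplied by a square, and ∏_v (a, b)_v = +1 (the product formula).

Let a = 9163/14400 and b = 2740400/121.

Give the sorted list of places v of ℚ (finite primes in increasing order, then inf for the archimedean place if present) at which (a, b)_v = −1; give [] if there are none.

(a, b) ≡ (187, 6851) mod (ℚ^×)²; places V = {2, 3, 5, 7, 11, 13, 17, 31, ∞}.
(a,b)_3: α=-2, u≡1; β=0, v≡2 (mod 3); (1|3)=+1, (2|3)=-1; sign (−1)^0·+1^0·-1^-2 = +1.
(a,b)_17: α=1, u≡12; β=1, v≡3 (mod 17); (12|17)=-1, (3|17)=-1; sign (−1)^0·-1^1·-1^1 = +1.
(a,b)_2: α=-6, β=4; u≡3, v≡3 (mod 8); ε(u)ε(v)=1·1, αω(v)=-6·1, βω(u)=4·1; sum ≡ 1  ⇒  -1.
(a,b)_11: α=1, u≡8; β=-2, v≡3 (mod 11); (8|11)=-1, (3|11)=+1; sign (−1)^0·-1^-2·+1^1 = +1.
(a,b)_7: α=2, u≡5; β=0, v≡6 (mod 7); (5|7)=-1, (6|7)=-1; sign (−1)^0·-1^0·-1^2 = +1.
(a,b)_5: α=-2, u≡3; β=2, v≡1 (mod 5); (3|5)=-1, (1|5)=+1; sign (−1)^0·-1^2·+1^-2 = +1.
(a,b)_13: α=0, u≡7; β=1, v≡11 (mod 13); (7|13)=-1, (11|13)=-1; sign (−1)^0·-1^1·-1^0 = -1.
(a,b)_∞: sgn(187)=+, sgn(6851)=+, so +1.
(a,b)_31: α=0, u≡5; β=1, v≡4 (mod 31); (5|31)=+1, (4|31)=+1; sign (−1)^0·+1^1·+1^0 = +1.
(187, 6851 / ℚ) ramifies at {2, 13}: a division algebra.

[2, 13]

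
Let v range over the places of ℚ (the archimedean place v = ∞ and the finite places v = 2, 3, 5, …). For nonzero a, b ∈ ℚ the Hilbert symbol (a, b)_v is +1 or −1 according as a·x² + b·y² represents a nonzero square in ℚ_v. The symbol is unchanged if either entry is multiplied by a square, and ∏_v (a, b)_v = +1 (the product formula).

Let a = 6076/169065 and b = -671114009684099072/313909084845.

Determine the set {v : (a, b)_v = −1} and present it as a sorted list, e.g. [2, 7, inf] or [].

(a, b) ≡ (2015, -1885) mod (ℚ^×)²; places V = {2, 3, 5, 7, 13, 17, 29, 31, ∞}.
(a,b)_5: α=-1, u≡2; β=-1, v≡2 (mod 5); (2|5)=-1, (2|5)=-1; sign (−1)^0·-1^-1·-1^-1 = +1.
(a,b)_3: α=-2, u≡2; β=-2, v≡2 (mod 3); (2|3)=-1, (2|3)=-1; sign (−1)^0·-1^-2·-1^-2 = +1.
(a,b)_29: α=0, u≡26; β=1, v≡6 (mod 29); (26|29)=-1, (6|29)=+1; sign (−1)^0·-1^1·+1^0 = -1.
(a,b)_2: α=2, β=14; u≡7, v≡3 (mod 8); ε(u)ε(v)=1·1, αω(v)=2·1, βω(u)=14·0; sum ≡ 1  ⇒  -1.
(a,b)_∞: sgn(2015)=+, sgn(-1885)=−, so +1.
(a,b)_13: α=-1, u≡1; β=1, v≡5 (mod 13); (1|13)=+1, (5|13)=-1; sign (−1)^0·+1^1·-1^-1 = -1.
(a,b)_31: α=1, u≡23; β=4, v≡13 (mod 31); (23|31)=-1, (13|31)=-1; sign (−1)^0·-1^4·-1^1 = -1.
(a,b)_7: α=2, u≡5; β=6, v≡5 (mod 7); (5|7)=-1, (5|7)=-1; sign (−1)^0·-1^6·-1^2 = +1.
(a,b)_17: α=-2, u≡1; β=-8, v≡4 (mod 17); (1|17)=+1, (4|17)=+1; sign (−1)^0·+1^-8·+1^-2 = +1.
Ram(2015, -1885) = {2, 13, 29, 31}; no ℚ_2-point on the conic.

[2, 13, 29, 31]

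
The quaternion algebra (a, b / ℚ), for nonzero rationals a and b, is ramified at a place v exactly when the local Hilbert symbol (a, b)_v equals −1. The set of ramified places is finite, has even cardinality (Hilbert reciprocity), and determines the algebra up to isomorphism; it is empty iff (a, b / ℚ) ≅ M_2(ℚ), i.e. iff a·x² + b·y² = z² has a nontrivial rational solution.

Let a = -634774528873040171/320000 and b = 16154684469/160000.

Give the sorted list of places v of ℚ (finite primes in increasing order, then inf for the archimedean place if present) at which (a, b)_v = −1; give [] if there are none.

Mod squares: a ≡ -140182, b ≡ 2261. Check v ∈ {∞, 2, 3, 5, 7, 11, 17, 19, 31}.
v=17: a=17^3·(≡13), b=17^1·(≡12) mod 17; (13|17)=+1, (12|17)=-1; (−1)^{3·1·8}·(+1)^1·(-1)^3 = -1.
v=∞: -140182 < 0 and 2261 > 0  ⇒  (a,b)_∞ = +1.
v=11: a=11^6·(≡8), b=11^2·(≡10) mod 11; (8|11)=-1, (10|11)=-1; (−1)^{6·2·5}·(-1)^2·(-1)^6 = +1.
v=19: a=19^3·(≡10), b=19^1·(≡9) mod 19; (10|19)=-1, (9|19)=+1; (−1)^{3·1·9}·(-1)^1·(+1)^3 = +1.
v=3: a=3^0·(≡2), b=3^10·(≡2) mod 3; (2|3)=-1, (2|3)=-1; (−1)^{0·10·1}·(-1)^10·(-1)^0 = +1.
v=2: v_2(a)=-9, v_2(b)=-8; units ≡ 5, 5 (mod 8); ε·ε+αω+βω = 0·0+-9·1+-8·1 ≡ 1  ⇒  (a,b)_2 = -1.
v=5: a=5^-4·(≡2), b=5^-4·(≡4) mod 5; (2|5)=-1, (4|5)=+1; (−1)^{-4·-4·2}·(-1)^-4·(+1)^-4 = +1.
v=7: a=7^3·(≡2), b=7^1·(≡1) mod 7; (2|7)=+1, (1|7)=+1; (−1)^{3·1·3}·(+1)^1·(+1)^3 = -1.
v=31: a=31^1·(≡19), b=31^0·(≡27) mod 31; (19|31)=+1, (27|31)=-1; (−1)^{1·0·15}·(+1)^0·(-1)^1 = -1.
Ram(-140182, 2261) = {2, 7, 17, 31}; no ℚ_2-point on the conic.

[2, 7, 17, 31]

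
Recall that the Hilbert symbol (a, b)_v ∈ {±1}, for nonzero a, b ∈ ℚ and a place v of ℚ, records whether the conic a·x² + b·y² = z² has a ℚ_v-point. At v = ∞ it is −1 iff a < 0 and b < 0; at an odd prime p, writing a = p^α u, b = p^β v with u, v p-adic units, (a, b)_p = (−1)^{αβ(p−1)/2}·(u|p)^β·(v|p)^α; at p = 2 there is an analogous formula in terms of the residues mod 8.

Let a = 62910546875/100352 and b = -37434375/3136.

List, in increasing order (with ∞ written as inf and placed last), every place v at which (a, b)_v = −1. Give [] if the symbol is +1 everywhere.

Mod squares: a ≡ 22, b ≡ -55. Check v ∈ {∞, 2, 3, 5, 7, 11}.
v=2: v_2(a)=-11, v_2(b)=-6; units ≡ 3, 1 (mod 8); ε·ε+αω+βω = 1·0+-11·0+-6·1 ≡ 0  ⇒  (a,b)_2 = +1.
v=5: a=5^8·(≡3), b=5^5·(≡1) mod 5; (3|5)=-1, (1|5)=+1; (−1)^{8·5·2}·(-1)^5·(+1)^8 = -1.
v=∞: 22 > 0 and -55 < 0  ⇒  (a,b)_∞ = +1.
v=7: a=7^-2·(≡2), b=7^-2·(≡1) mod 7; (2|7)=+1, (1|7)=+1; (−1)^{-2·-2·3}·(+1)^-2·(+1)^-2 = +1.
v=11: a=11^5·(≡7), b=11^3·(≡2) mod 11; (7|11)=-1, (2|11)=-1; (−1)^{5·3·5}·(-1)^3·(-1)^5 = -1.
v=3: a=3^0·(≡1), b=3^2·(≡2) mod 3; (1|3)=+1, (2|3)=-1; (−1)^{0·2·1}·(+1)^2·(-1)^0 = +1.
(22, -55 / ℚ) ramifies at {5, 11}: a division algebra.

[5, 11]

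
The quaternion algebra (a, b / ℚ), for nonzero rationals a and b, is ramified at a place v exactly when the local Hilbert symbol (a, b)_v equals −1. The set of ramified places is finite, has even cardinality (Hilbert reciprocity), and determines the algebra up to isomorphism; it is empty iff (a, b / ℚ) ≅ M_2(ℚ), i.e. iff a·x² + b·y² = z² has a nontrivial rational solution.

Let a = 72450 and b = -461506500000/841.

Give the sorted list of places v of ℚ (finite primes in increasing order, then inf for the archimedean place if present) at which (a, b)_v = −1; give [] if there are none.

[2, 7]

Mod squares: a ≡ 322, b ≡ -4186. Check v ∈ {∞, 2, 3, 5, 7, 13, 23, 29}.
v=29: a=29^0·(≡8), b=29^-2·(≡18) mod 29; (8|29)=-1, (18|29)=-1; (−1)^{0·-2·14}·(-1)^-2·(-1)^0 = +1.
v=23: a=23^1·(≡22), b=23^1·(≡8) mod 23; (22|23)=-1, (8|23)=+1; (−1)^{1·1·11}·(-1)^1·(+1)^1 = +1.
v=∞: 322 > 0 and -4186 < 0  ⇒  (a,b)_∞ = +1.
v=13: a=13^0·(≡1), b=13^1·(≡1) mod 13; (1|13)=+1, (1|13)=+1; (−1)^{0·1·6}·(+1)^1·(+1)^0 = +1.
v=2: v_2(a)=1, v_2(b)=5; units ≡ 1, 3 (mod 8); ε·ε+αω+βω = 0·1+1·1+5·0 ≡ 1  ⇒  (a,b)_2 = -1.
v=5: a=5^2·(≡3), b=5^6·(≡4) mod 5; (3|5)=-1, (4|5)=+1; (−1)^{2·6·2}·(-1)^6·(+1)^2 = +1.
v=3: a=3^2·(≡1), b=3^2·(≡2) mod 3; (1|3)=+1, (2|3)=-1; (−1)^{2·2·1}·(+1)^2·(-1)^2 = +1.
v=7: a=7^1·(≡4), b=7^3·(≡2) mod 7; (4|7)=+1, (2|7)=+1; (−1)^{1·3·3}·(+1)^3·(+1)^1 = -1.
Ram(322, -4186) = {2, 7}; no ℚ_2-point on the conic.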